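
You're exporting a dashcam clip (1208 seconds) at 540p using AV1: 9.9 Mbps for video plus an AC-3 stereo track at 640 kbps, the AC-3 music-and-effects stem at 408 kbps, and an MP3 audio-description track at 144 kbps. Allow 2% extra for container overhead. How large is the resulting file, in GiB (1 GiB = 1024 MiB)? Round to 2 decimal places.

1.59 GiB

Audio total: 640 + 408 + 144 = 1192 kbps = 1.192 Mbps.
Total bitrate: 9.9 + 1.192 = 11.092 Mbps.
Stream data: 11.092 Mbps × 1208 s = 13399.1 Mb.
With 2% container overhead: ×1.02.
13,667 Mb = 1,708,389,840 bytes ÷ 1,073,741,824 = 1.591 GiB.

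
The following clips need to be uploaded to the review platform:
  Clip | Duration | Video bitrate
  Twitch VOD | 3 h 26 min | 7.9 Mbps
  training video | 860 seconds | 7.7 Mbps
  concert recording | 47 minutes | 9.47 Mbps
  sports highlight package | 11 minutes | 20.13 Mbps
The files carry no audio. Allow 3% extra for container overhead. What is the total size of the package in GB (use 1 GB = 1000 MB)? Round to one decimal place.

18.6 GB

Twitch VOD: 7.900 Mbps × 12360 s × 1.03 = 100573.3 Mb
training video: 7.700 Mbps × 860 s × 1.03 = 6820.7 Mb
concert recording: 9.470 Mbps × 2820 s × 1.03 = 27506.6 Mb
sports highlight package: 20.130 Mbps × 660 s × 1.03 = 13684.4 Mb
Total: 148584.9 Mb = 18573.1 MB.
= 18.57 GB.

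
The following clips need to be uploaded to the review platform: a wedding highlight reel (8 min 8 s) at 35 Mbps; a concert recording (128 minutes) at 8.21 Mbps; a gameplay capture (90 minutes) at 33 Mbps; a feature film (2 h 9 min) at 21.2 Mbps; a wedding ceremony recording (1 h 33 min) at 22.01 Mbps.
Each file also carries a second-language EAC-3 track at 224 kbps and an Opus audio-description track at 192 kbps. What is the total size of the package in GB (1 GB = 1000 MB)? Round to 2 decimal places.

69.55 GB

Audio total: 224 + 192 = 416 kbps = 0.416 Mbps.
wedding highlight reel: 35.416 Mbps × 488 s = 17283.0 Mb
concert recording: 8.626 Mbps × 7680 s = 66247.7 Mb
gameplay capture: 33.416 Mbps × 5400 s = 180446.4 Mb
feature film: 21.616 Mbps × 7740 s = 167307.8 Mb
wedding ceremony recording: 22.426 Mbps × 5580 s = 125137.1 Mb
Total: 556422.0 Mb = 69552.8 MB.
= 69.55 GB.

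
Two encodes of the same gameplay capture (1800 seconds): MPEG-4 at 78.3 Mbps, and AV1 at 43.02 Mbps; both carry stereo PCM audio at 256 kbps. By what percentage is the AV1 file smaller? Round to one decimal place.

Audio: 256 kbps = 0.256 Mbps.
MPEG-4: 78.556 Mbps × 1800 s = 141400.8 Mb = 16.461 GiB.
AV1: 43.276 Mbps × 1800 s = 77896.8 Mb = 9.068 GiB.
Reduction: (1 − 9.068/16.461) × 100 = 44.91%.

44.9%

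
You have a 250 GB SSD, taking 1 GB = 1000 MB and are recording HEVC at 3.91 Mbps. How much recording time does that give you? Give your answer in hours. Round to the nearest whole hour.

142 hours

Capacity: 250 GB = 2,000,000 Mb.
Recording time: 2,000,000 / 3.910 = 511,509 s ≈ 142 hours.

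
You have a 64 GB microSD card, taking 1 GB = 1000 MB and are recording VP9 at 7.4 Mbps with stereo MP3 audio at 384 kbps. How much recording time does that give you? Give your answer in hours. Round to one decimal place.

Audio: 384 kbps = 0.384 Mbps.
Total bitrate: 7.4 + 0.384 = 7.784 Mbps.
Capacity: 64 GB = 512,000 Mb.
Recording time: 512,000 / 7.784 = 65,776 s ≈ 18.3 hours.

18.3 hours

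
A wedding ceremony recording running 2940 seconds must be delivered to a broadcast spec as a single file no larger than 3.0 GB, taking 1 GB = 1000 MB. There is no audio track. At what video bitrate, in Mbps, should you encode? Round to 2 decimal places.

Budget: 3.0 GB = 24000.0 Mb.
Total bitrate budget: 24000.0 Mb / 2940 s = 8.163 Mbps.

8.16 Mbps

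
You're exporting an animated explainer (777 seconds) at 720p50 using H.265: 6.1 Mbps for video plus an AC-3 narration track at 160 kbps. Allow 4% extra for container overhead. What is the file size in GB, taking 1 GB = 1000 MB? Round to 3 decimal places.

Audio: 160 kbps = 0.160 Mbps.
Total bitrate: 6.1 + 0.160 = 6.260 Mbps.
Stream data: 6.260 Mbps × 777 s = 4864.0 Mb.
With 4% container overhead: ×1.04.
5,059 Mb ÷ 8 = 632.3 MB → 0.6323 GB.

0.632 GB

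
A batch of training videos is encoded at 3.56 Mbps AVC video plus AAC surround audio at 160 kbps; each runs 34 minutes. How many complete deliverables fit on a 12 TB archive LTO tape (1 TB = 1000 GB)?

12650

34 min = 2040 s
Audio: 160 kbps = 0.160 Mbps.
Total bitrate: 3.720 Mbps.
Per item: 3.720 Mbps × 2040 s = 7,589 Mb = 948.6 MB.
Capacity: 12 TB = 96,000,000 Mb; 12650.22 items → 12650 complete.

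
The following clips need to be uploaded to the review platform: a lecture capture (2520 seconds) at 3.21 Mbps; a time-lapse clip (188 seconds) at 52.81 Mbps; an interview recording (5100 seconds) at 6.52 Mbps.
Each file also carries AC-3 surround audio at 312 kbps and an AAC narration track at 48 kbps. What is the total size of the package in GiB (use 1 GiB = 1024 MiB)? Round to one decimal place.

Audio total: 312 + 48 = 360 kbps = 0.360 Mbps.
lecture capture: 3.570 Mbps × 2520 s = 8996.4 Mb
time-lapse clip: 53.170 Mbps × 188 s = 9996.0 Mb
interview recording: 6.880 Mbps × 5100 s = 35088.0 Mb
Total: 54080.4 Mb = 6760.0 MB.
= 6.296 GiB.

6.3 GiB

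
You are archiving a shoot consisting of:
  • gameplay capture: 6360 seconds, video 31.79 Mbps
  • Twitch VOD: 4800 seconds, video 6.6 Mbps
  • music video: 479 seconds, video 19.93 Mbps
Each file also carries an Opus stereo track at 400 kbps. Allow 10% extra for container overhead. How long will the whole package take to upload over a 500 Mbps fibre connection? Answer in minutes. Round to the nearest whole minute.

Audio: 400 kbps = 0.400 Mbps.
gameplay capture: 32.190 Mbps × 6360 s × 1.10 = 225201.2 Mb
Twitch VOD: 7.000 Mbps × 4800 s × 1.10 = 36960.0 Mb
music video: 20.330 Mbps × 479 s × 1.10 = 10711.9 Mb
Total: 272873.1 Mb = 34109.1 MB.
At 500 Mbps: 272873.1 / 500 = 546 s ≈ 9.1 minutes.

9 minutes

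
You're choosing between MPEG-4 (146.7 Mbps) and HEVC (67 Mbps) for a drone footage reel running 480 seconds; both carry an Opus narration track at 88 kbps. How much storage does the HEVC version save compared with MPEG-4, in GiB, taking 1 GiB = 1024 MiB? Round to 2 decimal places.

4.45 GiB

Audio: 88 kbps = 0.088 Mbps.
MPEG-4: 146.788 Mbps × 480 s = 70458.2 Mb = 8.202 GiB.
HEVC: 67.088 Mbps × 480 s = 32202.2 Mb = 3.749 GiB.
Saving: 8.202 − 3.749 = 4.454 GiB.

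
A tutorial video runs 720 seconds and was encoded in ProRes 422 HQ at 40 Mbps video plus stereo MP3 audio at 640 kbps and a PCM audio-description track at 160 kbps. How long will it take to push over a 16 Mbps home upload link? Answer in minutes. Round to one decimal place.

Audio total: 640 + 160 = 800 kbps = 0.800 Mbps.
Total bitrate: 40.800 Mbps.
File: 40.800 Mbps × 720 s = 29376.0 Mb.
At 16 Mbps: 29376.0 / 16 = 1836.0 s ≈ 30.6 minutes.

30.6 minutes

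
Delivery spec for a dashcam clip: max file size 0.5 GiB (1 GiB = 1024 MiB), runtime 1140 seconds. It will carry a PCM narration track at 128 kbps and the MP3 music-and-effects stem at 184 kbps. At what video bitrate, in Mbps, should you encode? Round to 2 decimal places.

Budget: 0.5 GiB = 4295.0 Mb.
Total bitrate budget: 4295.0 Mb / 1140 s = 3.768 Mbps.
Audio total: 128 + 184 = 312 kbps = 0.312 Mbps.
Video: 3.768 − 0.312 = 3.456 Mbps.

3.46 Mbps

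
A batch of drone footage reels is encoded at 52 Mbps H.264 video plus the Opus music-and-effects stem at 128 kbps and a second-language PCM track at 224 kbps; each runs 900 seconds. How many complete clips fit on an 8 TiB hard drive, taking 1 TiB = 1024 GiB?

1493

Audio total: 128 + 224 = 352 kbps = 0.352 Mbps.
Total bitrate: 52.352 Mbps.
Per item: 52.352 Mbps × 900 s = 47,117 Mb = 5,890 MB.
Capacity: 8 TiB = 70,368,744 Mb; 1493.50 items → 1493 complete.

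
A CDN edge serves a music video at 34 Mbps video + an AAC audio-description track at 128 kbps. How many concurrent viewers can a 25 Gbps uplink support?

732

Audio: 128 kbps = 0.128 Mbps.
Per-viewer media rate: 34.128 Mbps.
25 Gbps = 25,000 Mbps; 25,000 / 34.128 = 732.54 → 732 viewers.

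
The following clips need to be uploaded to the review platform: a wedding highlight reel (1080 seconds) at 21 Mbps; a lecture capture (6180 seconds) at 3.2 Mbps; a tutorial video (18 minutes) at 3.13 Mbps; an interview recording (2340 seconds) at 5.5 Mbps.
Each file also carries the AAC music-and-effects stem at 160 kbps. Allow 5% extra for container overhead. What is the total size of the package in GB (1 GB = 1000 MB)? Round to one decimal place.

7.9 GB

Audio: 160 kbps = 0.160 Mbps.
wedding highlight reel: 21.160 Mbps × 1080 s × 1.05 = 23995.4 Mb
lecture capture: 3.360 Mbps × 6180 s × 1.05 = 21803.0 Mb
tutorial video: 3.290 Mbps × 1080 s × 1.05 = 3730.9 Mb
interview recording: 5.660 Mbps × 2340 s × 1.05 = 13906.6 Mb
Total: 63436.0 Mb = 7929.5 MB.
= 7.929 GB.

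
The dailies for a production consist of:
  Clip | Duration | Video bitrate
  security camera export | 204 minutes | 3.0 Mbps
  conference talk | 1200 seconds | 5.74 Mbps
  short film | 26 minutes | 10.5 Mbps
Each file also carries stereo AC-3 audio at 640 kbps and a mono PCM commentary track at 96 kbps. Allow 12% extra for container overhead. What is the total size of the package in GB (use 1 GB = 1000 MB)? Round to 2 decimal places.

9.94 GB

Audio total: 640 + 96 = 736 kbps = 0.736 Mbps.
security camera export: 3.736 Mbps × 12240 s × 1.12 = 51216.1 Mb
conference talk: 6.476 Mbps × 1200 s × 1.12 = 8703.7 Mb
short film: 11.236 Mbps × 1560 s × 1.12 = 19631.5 Mb
Total: 79551.4 Mb = 9943.9 MB.
= 9.944 GB.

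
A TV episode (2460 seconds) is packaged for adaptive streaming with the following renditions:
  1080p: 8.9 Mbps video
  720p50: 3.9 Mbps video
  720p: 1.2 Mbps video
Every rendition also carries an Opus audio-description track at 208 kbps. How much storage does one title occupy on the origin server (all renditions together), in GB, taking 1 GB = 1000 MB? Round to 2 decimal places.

Audio: 208 kbps = 0.208 Mbps.
Sum of rendition bitrates: (8.9+0.208) + (3.9+0.208) + (1.2+0.208) = 14.624 Mbps.
× 2460 s = 35,975 Mb = 4,497 MB = 4.497 GB.

4.50 GB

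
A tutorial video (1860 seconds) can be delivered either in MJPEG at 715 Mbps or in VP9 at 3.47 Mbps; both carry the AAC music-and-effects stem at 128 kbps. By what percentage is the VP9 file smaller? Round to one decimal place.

Audio: 128 kbps = 0.128 Mbps.
MJPEG: 715.128 Mbps × 1860 s = 1330138.1 Mb = 154.848 GiB.
VP9: 3.598 Mbps × 1860 s = 6692.3 Mb = 0.779 GiB.
Reduction: (1 − 0.779/154.848) × 100 = 99.50%.

99.5%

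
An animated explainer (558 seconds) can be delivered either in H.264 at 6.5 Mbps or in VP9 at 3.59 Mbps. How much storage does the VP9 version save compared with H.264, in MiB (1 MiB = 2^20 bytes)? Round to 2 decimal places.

H.264: 6.500 Mbps × 558 s = 3627.0 Mb = 432.372 MiB.
VP9: 3.590 Mbps × 558 s = 2003.2 Mb = 238.802 MiB.
Saving: 432.372 − 238.802 = 193.570 MiB.

193.57 MiB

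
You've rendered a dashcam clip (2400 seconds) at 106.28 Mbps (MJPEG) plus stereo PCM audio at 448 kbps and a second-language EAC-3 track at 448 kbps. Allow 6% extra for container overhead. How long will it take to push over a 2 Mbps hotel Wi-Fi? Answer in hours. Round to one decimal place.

37.9 hours

Audio total: 448 + 448 = 896 kbps = 0.896 Mbps.
Total bitrate: 107.176 Mbps.
File: 107.176 Mbps × 2400 s = 257222.4 Mb.
With 6% container overhead: ×1.06. → 272655.7 Mb.
At 2 Mbps: 272655.7 / 2 = 136327.9 s ≈ 37.9 hours.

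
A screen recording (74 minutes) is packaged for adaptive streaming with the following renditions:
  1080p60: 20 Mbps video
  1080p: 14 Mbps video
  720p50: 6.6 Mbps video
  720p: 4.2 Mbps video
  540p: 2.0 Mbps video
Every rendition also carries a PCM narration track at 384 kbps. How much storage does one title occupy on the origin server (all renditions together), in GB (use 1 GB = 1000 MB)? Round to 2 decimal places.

27.04 GB

74 min = 4440 s
Audio: 384 kbps = 0.384 Mbps.
Sum of rendition bitrates: (20+0.384) + (14+0.384) + (6.6+0.384) + (4.2+0.384) + (2.0+0.384) = 48.720 Mbps.
× 4440 s = 216,317 Mb = 27,040 MB = 27.04 GB.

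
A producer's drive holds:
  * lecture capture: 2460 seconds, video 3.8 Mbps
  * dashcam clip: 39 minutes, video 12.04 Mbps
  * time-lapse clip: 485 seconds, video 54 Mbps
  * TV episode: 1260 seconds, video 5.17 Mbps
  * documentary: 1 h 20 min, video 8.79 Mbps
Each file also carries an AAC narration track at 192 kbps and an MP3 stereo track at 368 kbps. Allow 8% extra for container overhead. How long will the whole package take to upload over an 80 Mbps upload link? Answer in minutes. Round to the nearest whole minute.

27 minutes

Audio total: 192 + 368 = 560 kbps = 0.560 Mbps.
lecture capture: 4.360 Mbps × 2460 s × 1.08 = 11583.6 Mb
dashcam clip: 12.600 Mbps × 2340 s × 1.08 = 31842.7 Mb
time-lapse clip: 54.560 Mbps × 485 s × 1.08 = 28578.5 Mb
TV episode: 5.730 Mbps × 1260 s × 1.08 = 7797.4 Mb
documentary: 9.350 Mbps × 4800 s × 1.08 = 48470.4 Mb
Total: 128272.7 Mb = 16034.1 MB.
At 80 Mbps: 128272.7 / 80 = 1603 s ≈ 26.7 minutes.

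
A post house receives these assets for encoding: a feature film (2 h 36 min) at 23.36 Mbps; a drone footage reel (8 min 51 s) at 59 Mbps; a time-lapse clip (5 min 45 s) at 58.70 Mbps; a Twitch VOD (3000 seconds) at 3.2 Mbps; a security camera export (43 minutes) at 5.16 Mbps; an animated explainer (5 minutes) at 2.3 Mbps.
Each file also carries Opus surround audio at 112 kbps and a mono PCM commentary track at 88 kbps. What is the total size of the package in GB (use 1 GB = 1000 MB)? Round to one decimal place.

37.1 GB

Audio total: 112 + 88 = 200 kbps = 0.200 Mbps.
feature film: 23.560 Mbps × 9360 s = 220521.6 Mb
drone footage reel: 59.200 Mbps × 531 s = 31435.2 Mb
time-lapse clip: 58.900 Mbps × 345 s = 20320.5 Mb
Twitch VOD: 3.400 Mbps × 3000 s = 10200.0 Mb
security camera export: 5.360 Mbps × 2580 s = 13828.8 Mb
animated explainer: 2.500 Mbps × 300 s = 750.0 Mb
Total: 297056.1 Mb = 37132.0 MB.
= 37.13 GB.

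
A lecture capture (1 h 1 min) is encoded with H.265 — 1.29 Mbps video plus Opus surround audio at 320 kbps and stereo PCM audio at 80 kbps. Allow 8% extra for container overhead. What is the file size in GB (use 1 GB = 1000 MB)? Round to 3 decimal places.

1 h 1 min = 61 min = 3660 s
Audio total: 320 + 80 = 400 kbps = 0.400 Mbps.
Total bitrate: 1.29 + 0.400 = 1.690 Mbps.
Stream data: 1.690 Mbps × 3660 s = 6185.4 Mb.
With 8% container overhead: ×1.08.
6,680 Mb ÷ 8 = 835.0 MB → 0.835 GB.

0.835 GB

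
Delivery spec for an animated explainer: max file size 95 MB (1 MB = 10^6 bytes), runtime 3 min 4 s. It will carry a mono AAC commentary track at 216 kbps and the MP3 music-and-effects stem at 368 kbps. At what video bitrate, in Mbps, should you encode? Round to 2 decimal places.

3.55 Mbps

Budget: 95 MB = 760.0 Mb.
3 min 4 s = 184 s
Total bitrate budget: 760.0 Mb / 184 s = 4.130 Mbps.
Audio total: 216 + 368 = 584 kbps = 0.584 Mbps.
Video: 4.130 − 0.584 = 3.546 Mbps.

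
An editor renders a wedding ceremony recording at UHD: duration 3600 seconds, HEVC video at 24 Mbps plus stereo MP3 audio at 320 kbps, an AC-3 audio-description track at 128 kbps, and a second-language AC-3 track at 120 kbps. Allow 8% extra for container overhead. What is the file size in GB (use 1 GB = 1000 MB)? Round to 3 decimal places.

11.940 GB

Audio total: 320 + 128 + 120 = 568 kbps = 0.568 Mbps.
Total bitrate: 24 + 0.568 = 24.568 Mbps.
Stream data: 24.568 Mbps × 3600 s = 88444.8 Mb.
With 8% container overhead: ×1.08.
95,520 Mb ÷ 8 = 11,940 MB → 11.94 GB.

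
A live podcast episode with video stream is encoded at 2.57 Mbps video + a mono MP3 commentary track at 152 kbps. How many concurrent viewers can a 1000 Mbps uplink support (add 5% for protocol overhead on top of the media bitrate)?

349

Audio: 152 kbps = 0.152 Mbps.
Per-viewer media rate: 2.722 Mbps.
On the wire with 5% overhead: 2.858 Mbps.
1000 Mbps = 1,000 Mbps; 1,000 / 2.858 = 349.88 → 349 viewers.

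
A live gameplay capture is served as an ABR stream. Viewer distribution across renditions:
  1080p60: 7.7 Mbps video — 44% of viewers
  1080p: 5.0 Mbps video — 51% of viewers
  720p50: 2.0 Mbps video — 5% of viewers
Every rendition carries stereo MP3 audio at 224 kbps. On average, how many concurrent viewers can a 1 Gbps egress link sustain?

Audio: 224 kbps = 0.224 Mbps.
Average per-viewer bitrate: 0.44×7.924 + 0.51×5.224 + 0.05×2.224 = 6.262 Mbps.
1 Gbps = 1,000 Mbps; 1,000 / 6.262 = 159.69 → 159.

159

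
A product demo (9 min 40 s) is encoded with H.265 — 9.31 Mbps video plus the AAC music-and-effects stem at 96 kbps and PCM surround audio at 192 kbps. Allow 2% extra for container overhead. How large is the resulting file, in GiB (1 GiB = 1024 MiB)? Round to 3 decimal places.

0.661 GiB

9 min 40 s = 580 s
Audio total: 96 + 192 = 288 kbps = 0.288 Mbps.
Total bitrate: 9.31 + 0.288 = 9.598 Mbps.
Stream data: 9.598 Mbps × 580 s = 5566.8 Mb.
With 2% container overhead: ×1.02.
5,678 Mb = 709,772,100 bytes ÷ 1,073,741,824 = 0.661 GiB.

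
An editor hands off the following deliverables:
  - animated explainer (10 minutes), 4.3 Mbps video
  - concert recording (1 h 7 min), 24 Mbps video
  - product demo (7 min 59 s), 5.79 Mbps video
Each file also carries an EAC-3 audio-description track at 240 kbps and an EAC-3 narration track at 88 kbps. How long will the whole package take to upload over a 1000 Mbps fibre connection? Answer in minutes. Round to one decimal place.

1.7 minutes

Audio total: 240 + 88 = 328 kbps = 0.328 Mbps.
animated explainer: 4.628 Mbps × 600 s = 2776.8 Mb
concert recording: 24.328 Mbps × 4020 s = 97798.6 Mb
product demo: 6.118 Mbps × 479 s = 2930.5 Mb
Total: 103505.9 Mb = 12938.2 MB.
At 1000 Mbps: 103505.9 / 1000 = 104 s ≈ 1.73 minutes.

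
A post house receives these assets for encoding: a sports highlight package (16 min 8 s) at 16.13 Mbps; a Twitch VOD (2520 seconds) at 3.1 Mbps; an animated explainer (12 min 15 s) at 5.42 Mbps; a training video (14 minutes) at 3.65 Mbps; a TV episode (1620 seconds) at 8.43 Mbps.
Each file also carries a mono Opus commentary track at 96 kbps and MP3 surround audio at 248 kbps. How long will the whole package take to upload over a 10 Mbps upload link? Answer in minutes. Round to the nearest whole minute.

Audio total: 96 + 248 = 344 kbps = 0.344 Mbps.
sports highlight package: 16.474 Mbps × 968 s = 15946.8 Mb
Twitch VOD: 3.444 Mbps × 2520 s = 8678.9 Mb
animated explainer: 5.764 Mbps × 735 s = 4236.5 Mb
training video: 3.994 Mbps × 840 s = 3355.0 Mb
TV episode: 8.774 Mbps × 1620 s = 14213.9 Mb
Total: 46431.1 Mb = 5803.9 MB.
At 10 Mbps: 46431.1 / 10 = 4643 s ≈ 77.4 minutes.

77 minutes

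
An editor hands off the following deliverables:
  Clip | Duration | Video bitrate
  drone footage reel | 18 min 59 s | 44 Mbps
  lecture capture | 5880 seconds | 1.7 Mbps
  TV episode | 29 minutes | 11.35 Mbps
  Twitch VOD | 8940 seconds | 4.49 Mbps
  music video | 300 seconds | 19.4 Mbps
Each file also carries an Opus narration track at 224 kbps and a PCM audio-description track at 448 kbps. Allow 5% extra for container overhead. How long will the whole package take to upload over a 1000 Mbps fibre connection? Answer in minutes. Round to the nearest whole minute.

2 minutes

Audio total: 224 + 448 = 672 kbps = 0.672 Mbps.
drone footage reel: 44.672 Mbps × 1139 s × 1.05 = 53425.5 Mb
lecture capture: 2.372 Mbps × 5880 s × 1.05 = 14644.7 Mb
TV episode: 12.022 Mbps × 1740 s × 1.05 = 21964.2 Mb
Twitch VOD: 5.162 Mbps × 8940 s × 1.05 = 48455.7 Mb
music video: 20.072 Mbps × 300 s × 1.05 = 6322.7 Mb
Total: 144812.8 Mb = 18101.6 MB.
At 1000 Mbps: 144812.8 / 1000 = 145 s ≈ 2.41 minutes.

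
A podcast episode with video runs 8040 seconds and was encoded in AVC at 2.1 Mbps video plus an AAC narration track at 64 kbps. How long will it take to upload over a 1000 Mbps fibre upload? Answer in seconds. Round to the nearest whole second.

17 seconds

Audio: 64 kbps = 0.064 Mbps.
Total bitrate: 2.164 Mbps.
File: 2.164 Mbps × 8040 s = 17398.6 Mb.
At 1000 Mbps: 17398.6 / 1000 = 17.4 s ≈ 17.4 seconds.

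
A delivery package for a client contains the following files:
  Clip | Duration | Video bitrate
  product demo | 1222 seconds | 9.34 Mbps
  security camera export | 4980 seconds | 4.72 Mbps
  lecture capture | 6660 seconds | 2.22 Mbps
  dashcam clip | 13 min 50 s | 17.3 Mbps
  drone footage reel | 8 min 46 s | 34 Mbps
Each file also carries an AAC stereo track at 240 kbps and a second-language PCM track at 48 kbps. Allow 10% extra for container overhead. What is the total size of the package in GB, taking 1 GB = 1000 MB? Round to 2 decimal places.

11.83 GB

Audio total: 240 + 48 = 288 kbps = 0.288 Mbps.
product demo: 9.628 Mbps × 1222 s × 1.10 = 12942.0 Mb
security camera export: 5.008 Mbps × 4980 s × 1.10 = 27433.8 Mb
lecture capture: 2.508 Mbps × 6660 s × 1.10 = 18373.6 Mb
dashcam clip: 17.588 Mbps × 830 s × 1.10 = 16057.8 Mb
drone footage reel: 34.288 Mbps × 526 s × 1.10 = 19839.0 Mb
Total: 94646.3 Mb = 11830.8 MB.
= 11.83 GB.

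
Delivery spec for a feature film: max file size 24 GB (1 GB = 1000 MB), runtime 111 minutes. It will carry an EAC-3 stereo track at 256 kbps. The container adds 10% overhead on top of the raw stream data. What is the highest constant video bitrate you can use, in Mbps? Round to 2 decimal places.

25.95 Mbps

Budget: 24 GB = 192000.0 Mb.
Stream payload after overhead: 192000.0 / 1.10 = 174545.5 Mb.
111 min = 6660 s
Total bitrate budget: 174545.5 Mb / 6660 s = 26.208 Mbps.
Audio: 256 kbps = 0.256 Mbps.
Video: 26.208 − 0.256 = 25.952 Mbps.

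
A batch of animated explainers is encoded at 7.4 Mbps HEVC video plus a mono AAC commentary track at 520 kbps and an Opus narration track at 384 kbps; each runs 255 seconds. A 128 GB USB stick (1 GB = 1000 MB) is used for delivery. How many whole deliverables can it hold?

Audio total: 520 + 384 = 904 kbps = 0.904 Mbps.
Total bitrate: 8.304 Mbps.
Per item: 8.304 Mbps × 255 s = 2,118 Mb = 264.7 MB.
Capacity: 128 GB = 1,024,000 Mb; 483.58 items → 483 complete.

483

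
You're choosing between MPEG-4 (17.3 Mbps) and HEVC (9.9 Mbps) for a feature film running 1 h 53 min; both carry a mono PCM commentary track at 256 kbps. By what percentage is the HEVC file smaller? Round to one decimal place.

42.2%

1 h 53 min = 113 min = 6780 s
Audio: 256 kbps = 0.256 Mbps.
MPEG-4: 17.556 Mbps × 6780 s = 119029.7 Mb = 14.879 GB.
HEVC: 10.156 Mbps × 6780 s = 68857.7 Mb = 8.607 GB.
Reduction: (1 − 8.607/14.879) × 100 = 42.15%.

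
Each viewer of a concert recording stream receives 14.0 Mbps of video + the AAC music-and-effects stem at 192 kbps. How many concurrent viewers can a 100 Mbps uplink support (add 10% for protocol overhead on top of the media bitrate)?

6

Audio: 192 kbps = 0.192 Mbps.
Per-viewer media rate: 14.192 Mbps.
On the wire with 10% overhead: 15.611 Mbps.
100 Mbps = 100.0 Mbps; 100.0 / 15.611 = 6.41 → 6 viewers.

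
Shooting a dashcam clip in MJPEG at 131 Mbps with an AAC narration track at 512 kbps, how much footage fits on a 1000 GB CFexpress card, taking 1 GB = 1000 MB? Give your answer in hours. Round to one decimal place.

Audio: 512 kbps = 0.512 Mbps.
Total bitrate: 131 + 0.512 = 131.512 Mbps.
Capacity: 1000 GB = 8,000,000 Mb.
Recording time: 8,000,000 / 131.512 = 60,831 s ≈ 16.9 hours.

16.9 hours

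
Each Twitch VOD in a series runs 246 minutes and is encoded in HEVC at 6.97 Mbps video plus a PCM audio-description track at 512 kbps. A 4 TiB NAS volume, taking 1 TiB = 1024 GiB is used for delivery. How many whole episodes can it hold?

318

246 min = 14760 s
Audio: 512 kbps = 0.512 Mbps.
Total bitrate: 7.482 Mbps.
Per item: 7.482 Mbps × 14760 s = 110,434 Mb = 13,804 MB.
Capacity: 4 TiB = 35,184,372 Mb; 318.60 items → 318 complete.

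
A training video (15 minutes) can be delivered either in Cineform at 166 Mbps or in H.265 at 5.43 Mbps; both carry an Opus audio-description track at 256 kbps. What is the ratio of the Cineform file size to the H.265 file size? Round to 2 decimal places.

15 min = 900 s
Audio: 256 kbps = 0.256 Mbps.
Cineform: 166.256 Mbps × 900 s = 149630.4 Mb = 17.419 GiB.
H.265: 5.686 Mbps × 900 s = 5117.4 Mb = 0.596 GiB.
Ratio: 17.419 / 0.596 = 29.240.

29.24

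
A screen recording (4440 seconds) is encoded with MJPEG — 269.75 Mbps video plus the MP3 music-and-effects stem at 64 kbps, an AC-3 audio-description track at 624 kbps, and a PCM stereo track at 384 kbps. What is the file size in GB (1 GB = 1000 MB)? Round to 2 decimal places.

Audio total: 64 + 624 + 384 = 1072 kbps = 1.072 Mbps.
Total bitrate: 269.75 + 1.072 = 270.822 Mbps.
Stream data: 270.822 Mbps × 4440 s = 1202449.7 Mb.
1,202,450 Mb ÷ 8 = 150,306 MB → 150.3 GB.

150.31 GB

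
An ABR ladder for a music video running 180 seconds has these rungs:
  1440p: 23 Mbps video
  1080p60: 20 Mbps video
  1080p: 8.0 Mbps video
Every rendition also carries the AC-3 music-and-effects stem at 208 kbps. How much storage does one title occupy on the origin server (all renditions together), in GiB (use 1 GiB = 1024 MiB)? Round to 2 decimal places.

Audio: 208 kbps = 0.208 Mbps.
Sum of rendition bitrates: (23+0.208) + (20+0.208) + (8.0+0.208) = 51.624 Mbps.
× 180 s = 9,292 Mb = 1,162 MB = 1.082 GiB.

1.08 GiB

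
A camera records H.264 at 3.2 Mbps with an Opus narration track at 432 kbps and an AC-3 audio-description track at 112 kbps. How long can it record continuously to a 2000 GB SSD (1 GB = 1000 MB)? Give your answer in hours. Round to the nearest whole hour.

Audio total: 432 + 112 = 544 kbps = 0.544 Mbps.
Total bitrate: 3.2 + 0.544 = 3.744 Mbps.
Capacity: 2000 GB = 16,000,000 Mb.
Recording time: 16,000,000 / 3.744 = 4,273,504 s ≈ 1,187 hours.

1187 hours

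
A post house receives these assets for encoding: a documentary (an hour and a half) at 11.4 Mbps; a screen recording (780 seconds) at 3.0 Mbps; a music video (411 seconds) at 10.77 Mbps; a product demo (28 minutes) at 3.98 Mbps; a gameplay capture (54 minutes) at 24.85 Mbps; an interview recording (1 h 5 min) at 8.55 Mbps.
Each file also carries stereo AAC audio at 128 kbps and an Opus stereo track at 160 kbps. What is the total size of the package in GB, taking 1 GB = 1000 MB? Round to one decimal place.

Audio total: 128 + 160 = 288 kbps = 0.288 Mbps.
documentary: 11.688 Mbps × 5400 s = 63115.2 Mb
screen recording: 3.288 Mbps × 780 s = 2564.6 Mb
music video: 11.058 Mbps × 411 s = 4544.8 Mb
product demo: 4.268 Mbps × 1680 s = 7170.2 Mb
gameplay capture: 25.138 Mbps × 3240 s = 81447.1 Mb
interview recording: 8.838 Mbps × 3900 s = 34468.2 Mb
Total: 193310.2 Mb = 24163.8 MB.
= 24.16 GB.

24.2 GB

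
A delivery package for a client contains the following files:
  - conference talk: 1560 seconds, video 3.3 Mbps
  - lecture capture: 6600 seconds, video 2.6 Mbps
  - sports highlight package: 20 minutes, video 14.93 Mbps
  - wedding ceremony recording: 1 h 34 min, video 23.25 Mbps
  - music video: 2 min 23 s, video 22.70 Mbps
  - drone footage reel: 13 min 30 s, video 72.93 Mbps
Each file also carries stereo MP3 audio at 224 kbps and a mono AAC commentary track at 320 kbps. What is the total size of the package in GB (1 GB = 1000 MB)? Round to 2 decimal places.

Audio total: 224 + 320 = 544 kbps = 0.544 Mbps.
conference talk: 3.844 Mbps × 1560 s = 5996.6 Mb
lecture capture: 3.144 Mbps × 6600 s = 20750.4 Mb
sports highlight package: 15.474 Mbps × 1200 s = 18568.8 Mb
wedding ceremony recording: 23.794 Mbps × 5640 s = 134198.2 Mb
music video: 23.244 Mbps × 143 s = 3323.9 Mb
drone footage reel: 73.474 Mbps × 810 s = 59513.9 Mb
Total: 242351.8 Mb = 30294.0 MB.
= 30.29 GB.

30.29 GB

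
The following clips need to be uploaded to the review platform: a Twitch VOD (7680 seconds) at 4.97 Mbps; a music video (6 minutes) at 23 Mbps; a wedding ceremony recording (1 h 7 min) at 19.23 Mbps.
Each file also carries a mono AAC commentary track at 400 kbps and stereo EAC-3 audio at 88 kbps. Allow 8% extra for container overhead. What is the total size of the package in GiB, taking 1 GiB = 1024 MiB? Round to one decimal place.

16.3 GiB

Audio total: 400 + 88 = 488 kbps = 0.488 Mbps.
Twitch VOD: 5.458 Mbps × 7680 s × 1.08 = 45270.8 Mb
music video: 23.488 Mbps × 360 s × 1.08 = 9132.1 Mb
wedding ceremony recording: 19.718 Mbps × 4020 s × 1.08 = 85607.7 Mb
Total: 140010.6 Mb = 17501.3 MB.
= 16.30 GiB.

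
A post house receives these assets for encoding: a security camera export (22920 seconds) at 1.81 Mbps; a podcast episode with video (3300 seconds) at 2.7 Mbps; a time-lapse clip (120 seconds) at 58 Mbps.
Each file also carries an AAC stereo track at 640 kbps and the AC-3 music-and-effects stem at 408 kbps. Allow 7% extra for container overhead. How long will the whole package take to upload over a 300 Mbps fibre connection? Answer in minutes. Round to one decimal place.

Audio total: 640 + 408 = 1048 kbps = 1.048 Mbps.
security camera export: 2.858 Mbps × 22920 s × 1.07 = 70090.7 Mb
podcast episode with video: 3.748 Mbps × 3300 s × 1.07 = 13234.2 Mb
time-lapse clip: 59.048 Mbps × 120 s × 1.07 = 7581.8 Mb
Total: 90906.7 Mb = 11363.3 MB.
At 300 Mbps: 90906.7 / 300 = 303 s ≈ 5.05 minutes.

5.1 minutes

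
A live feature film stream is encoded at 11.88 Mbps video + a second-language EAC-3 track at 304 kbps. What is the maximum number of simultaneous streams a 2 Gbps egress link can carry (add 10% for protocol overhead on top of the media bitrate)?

149

Audio: 304 kbps = 0.304 Mbps.
Per-viewer media rate: 12.184 Mbps.
On the wire with 10% overhead: 13.402 Mbps.
2 Gbps = 2,000 Mbps; 2,000 / 13.402 = 149.23 → 149 viewers.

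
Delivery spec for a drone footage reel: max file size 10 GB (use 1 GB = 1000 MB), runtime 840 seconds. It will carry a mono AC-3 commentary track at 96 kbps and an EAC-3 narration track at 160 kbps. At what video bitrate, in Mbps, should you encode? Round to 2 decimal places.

Budget: 10 GB = 80000.0 Mb.
Total bitrate budget: 80000.0 Mb / 840 s = 95.238 Mbps.
Audio total: 96 + 160 = 256 kbps = 0.256 Mbps.
Video: 95.238 − 0.256 = 94.982 Mbps.

94.98 Mbps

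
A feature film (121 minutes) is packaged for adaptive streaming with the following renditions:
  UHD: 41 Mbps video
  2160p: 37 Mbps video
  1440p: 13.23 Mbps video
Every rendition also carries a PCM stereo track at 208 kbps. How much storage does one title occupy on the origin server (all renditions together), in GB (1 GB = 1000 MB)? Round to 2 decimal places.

83.36 GB

121 min = 7260 s
Audio: 208 kbps = 0.208 Mbps.
Sum of rendition bitrates: (41+0.208) + (37+0.208) + (13.23+0.208) = 91.854 Mbps.
× 7260 s = 666,860 Mb = 83,358 MB = 83.36 GB.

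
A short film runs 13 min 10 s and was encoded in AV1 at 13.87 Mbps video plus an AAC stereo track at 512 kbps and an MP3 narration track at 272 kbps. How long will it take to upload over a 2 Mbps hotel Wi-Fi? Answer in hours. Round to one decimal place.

1.6 hours

13 min 10 s = 790 s
Audio total: 512 + 272 = 784 kbps = 0.784 Mbps.
Total bitrate: 14.654 Mbps.
File: 14.654 Mbps × 790 s = 11576.7 Mb.
At 2 Mbps: 11576.7 / 2 = 5788.3 s ≈ 1.61 hours.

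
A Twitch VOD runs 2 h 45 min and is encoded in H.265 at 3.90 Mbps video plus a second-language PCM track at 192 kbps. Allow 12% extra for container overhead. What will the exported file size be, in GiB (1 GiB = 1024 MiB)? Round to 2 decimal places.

5.28 GiB

2 h 45 min = 165 min = 9900 s
Audio: 192 kbps = 0.192 Mbps.
Total bitrate: 3.90 + 0.192 = 4.092 Mbps.
Stream data: 4.092 Mbps × 9900 s = 40510.8 Mb.
With 12% container overhead: ×1.12.
45,372 Mb = 5,671,512,000 bytes ÷ 1,073,741,824 = 5.282 GiB.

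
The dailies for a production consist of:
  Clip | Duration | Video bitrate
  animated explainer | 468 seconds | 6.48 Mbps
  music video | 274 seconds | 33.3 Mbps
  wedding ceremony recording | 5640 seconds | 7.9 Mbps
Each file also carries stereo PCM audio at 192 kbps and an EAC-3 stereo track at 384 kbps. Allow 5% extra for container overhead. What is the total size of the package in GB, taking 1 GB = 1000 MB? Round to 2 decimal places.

Audio total: 192 + 384 = 576 kbps = 0.576 Mbps.
animated explainer: 7.056 Mbps × 468 s × 1.05 = 3467.3 Mb
music video: 33.876 Mbps × 274 s × 1.05 = 9746.1 Mb
wedding ceremony recording: 8.476 Mbps × 5640 s × 1.05 = 50194.9 Mb
Total: 63408.3 Mb = 7926.0 MB.
= 7.926 GB.

7.93 GB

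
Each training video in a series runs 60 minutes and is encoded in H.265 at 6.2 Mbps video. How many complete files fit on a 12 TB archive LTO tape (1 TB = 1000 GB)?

60 min = 3600 s
Per item: 6.200 Mbps × 3600 s = 22,320 Mb = 2,790 MB.
Capacity: 12 TB = 96,000,000 Mb; 4301.08 items → 4301 complete.

4301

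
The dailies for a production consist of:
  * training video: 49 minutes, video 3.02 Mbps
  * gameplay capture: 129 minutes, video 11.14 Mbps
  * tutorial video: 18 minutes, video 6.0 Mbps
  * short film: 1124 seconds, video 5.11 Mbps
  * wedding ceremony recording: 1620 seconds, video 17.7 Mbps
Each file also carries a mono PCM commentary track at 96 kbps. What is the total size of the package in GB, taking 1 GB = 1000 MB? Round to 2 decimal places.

17.17 GB

Audio: 96 kbps = 0.096 Mbps.
training video: 3.116 Mbps × 2940 s = 9161.0 Mb
gameplay capture: 11.236 Mbps × 7740 s = 86966.6 Mb
tutorial video: 6.096 Mbps × 1080 s = 6583.7 Mb
short film: 5.206 Mbps × 1124 s = 5851.5 Mb
wedding ceremony recording: 17.796 Mbps × 1620 s = 28829.5 Mb
Total: 137392.4 Mb = 17174.1 MB.
= 17.17 GB.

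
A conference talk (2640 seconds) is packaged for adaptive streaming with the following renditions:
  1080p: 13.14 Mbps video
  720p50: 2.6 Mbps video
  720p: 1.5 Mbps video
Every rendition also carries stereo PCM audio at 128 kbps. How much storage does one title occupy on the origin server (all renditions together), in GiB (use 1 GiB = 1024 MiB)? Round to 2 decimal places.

5.42 GiB

Audio: 128 kbps = 0.128 Mbps.
Sum of rendition bitrates: (13.14+0.128) + (2.6+0.128) + (1.5+0.128) = 17.624 Mbps.
× 2640 s = 46,527 Mb = 5,816 MB = 5.416 GiB.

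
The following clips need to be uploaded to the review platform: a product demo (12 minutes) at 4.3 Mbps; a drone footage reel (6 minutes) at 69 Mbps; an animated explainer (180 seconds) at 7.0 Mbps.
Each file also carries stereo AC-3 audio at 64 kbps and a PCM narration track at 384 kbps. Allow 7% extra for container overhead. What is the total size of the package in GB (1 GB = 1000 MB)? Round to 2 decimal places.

3.98 GB

Audio total: 64 + 384 = 448 kbps = 0.448 Mbps.
product demo: 4.748 Mbps × 720 s × 1.07 = 3657.9 Mb
drone footage reel: 69.448 Mbps × 360 s × 1.07 = 26751.4 Mb
animated explainer: 7.448 Mbps × 180 s × 1.07 = 1434.5 Mb
Total: 31843.7 Mb = 3980.5 MB.
= 3.980 GB.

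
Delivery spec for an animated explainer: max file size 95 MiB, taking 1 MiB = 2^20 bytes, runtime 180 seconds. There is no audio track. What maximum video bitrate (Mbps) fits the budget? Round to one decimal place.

4.4 Mbps

Budget: 95 MiB = 796.9 Mb.
Total bitrate budget: 796.9 Mb / 180 s = 4.427 Mbps.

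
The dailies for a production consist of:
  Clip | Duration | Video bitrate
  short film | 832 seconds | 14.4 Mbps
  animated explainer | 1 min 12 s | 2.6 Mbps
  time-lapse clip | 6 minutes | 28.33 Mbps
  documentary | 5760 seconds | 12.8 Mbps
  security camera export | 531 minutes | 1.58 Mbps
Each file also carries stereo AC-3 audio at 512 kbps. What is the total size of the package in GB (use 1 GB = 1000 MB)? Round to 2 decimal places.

Audio: 512 kbps = 0.512 Mbps.
short film: 14.912 Mbps × 832 s = 12406.8 Mb
animated explainer: 3.112 Mbps × 72 s = 224.1 Mb
time-lapse clip: 28.842 Mbps × 360 s = 10383.1 Mb
documentary: 13.312 Mbps × 5760 s = 76677.1 Mb
security camera export: 2.092 Mbps × 31860 s = 66651.1 Mb
Total: 166342.2 Mb = 20792.8 MB.
= 20.79 GB.

20.79 GB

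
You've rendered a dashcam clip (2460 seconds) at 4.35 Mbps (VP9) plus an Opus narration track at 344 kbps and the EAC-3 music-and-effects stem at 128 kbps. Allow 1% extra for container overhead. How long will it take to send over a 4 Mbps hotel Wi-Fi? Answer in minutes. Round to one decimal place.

49.9 minutes

Audio total: 344 + 128 = 472 kbps = 0.472 Mbps.
Total bitrate: 4.822 Mbps.
File: 4.822 Mbps × 2460 s = 11862.1 Mb.
With 1% container overhead: ×1.01. → 11980.7 Mb.
At 4 Mbps: 11980.7 / 4 = 2995.2 s ≈ 49.9 minutes.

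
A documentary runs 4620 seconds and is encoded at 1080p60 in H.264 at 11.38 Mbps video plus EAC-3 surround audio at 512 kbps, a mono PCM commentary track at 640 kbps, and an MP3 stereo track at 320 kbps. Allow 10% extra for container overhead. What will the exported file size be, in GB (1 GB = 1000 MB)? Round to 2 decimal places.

Audio total: 512 + 640 + 320 = 1472 kbps = 1.472 Mbps.
Total bitrate: 11.38 + 1.472 = 12.852 Mbps.
Stream data: 12.852 Mbps × 4620 s = 59376.2 Mb.
With 10% container overhead: ×1.10.
65,314 Mb ÷ 8 = 8,164 MB → 8.164 GB.

8.16 GB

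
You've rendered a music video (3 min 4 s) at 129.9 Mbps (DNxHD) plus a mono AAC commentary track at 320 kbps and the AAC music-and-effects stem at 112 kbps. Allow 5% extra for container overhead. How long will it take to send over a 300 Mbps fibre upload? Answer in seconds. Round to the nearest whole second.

84 seconds

3 min 4 s = 184 s
Audio total: 320 + 112 = 432 kbps = 0.432 Mbps.
Total bitrate: 130.332 Mbps.
File: 130.332 Mbps × 184 s = 23981.1 Mb.
With 5% container overhead: ×1.05. → 25180.1 Mb.
At 300 Mbps: 25180.1 / 300 = 83.9 s ≈ 83.9 seconds.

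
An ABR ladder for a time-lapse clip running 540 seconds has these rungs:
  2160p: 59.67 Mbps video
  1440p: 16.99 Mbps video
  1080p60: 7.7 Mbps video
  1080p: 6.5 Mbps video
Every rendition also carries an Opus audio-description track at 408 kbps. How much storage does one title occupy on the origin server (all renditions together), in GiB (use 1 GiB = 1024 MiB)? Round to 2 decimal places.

Audio: 408 kbps = 0.408 Mbps.
Sum of rendition bitrates: (59.67+0.408) + (16.99+0.408) + (7.7+0.408) + (6.5+0.408) = 92.492 Mbps.
× 540 s = 49,946 Mb = 6,243 MB = 5.814 GiB.

5.81 GiB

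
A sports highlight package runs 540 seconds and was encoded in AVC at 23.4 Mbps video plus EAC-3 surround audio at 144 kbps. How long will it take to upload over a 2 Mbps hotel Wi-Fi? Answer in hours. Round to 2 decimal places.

Audio: 144 kbps = 0.144 Mbps.
Total bitrate: 23.544 Mbps.
File: 23.544 Mbps × 540 s = 12713.8 Mb.
At 2 Mbps: 12713.8 / 2 = 6356.9 s ≈ 1.77 hours.

1.77 hours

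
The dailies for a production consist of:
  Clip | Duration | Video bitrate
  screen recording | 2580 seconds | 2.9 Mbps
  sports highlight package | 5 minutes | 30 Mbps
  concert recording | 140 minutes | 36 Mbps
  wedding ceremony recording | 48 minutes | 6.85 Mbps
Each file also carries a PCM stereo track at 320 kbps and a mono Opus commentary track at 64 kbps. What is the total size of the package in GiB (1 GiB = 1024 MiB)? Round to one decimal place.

Audio total: 320 + 64 = 384 kbps = 0.384 Mbps.
screen recording: 3.284 Mbps × 2580 s = 8472.7 Mb
sports highlight package: 30.384 Mbps × 300 s = 9115.2 Mb
concert recording: 36.384 Mbps × 8400 s = 305625.6 Mb
wedding ceremony recording: 7.234 Mbps × 2880 s = 20833.9 Mb
Total: 344047.4 Mb = 43005.9 MB.
= 40.05 GiB.

40.1 GiB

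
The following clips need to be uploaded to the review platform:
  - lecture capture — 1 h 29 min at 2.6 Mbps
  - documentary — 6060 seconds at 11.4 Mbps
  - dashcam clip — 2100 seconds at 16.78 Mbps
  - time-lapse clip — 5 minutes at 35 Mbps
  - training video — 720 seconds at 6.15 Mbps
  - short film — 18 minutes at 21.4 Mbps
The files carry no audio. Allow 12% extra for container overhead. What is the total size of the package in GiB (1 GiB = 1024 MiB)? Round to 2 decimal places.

lecture capture: 2.600 Mbps × 5340 s × 1.12 = 15550.1 Mb
documentary: 11.400 Mbps × 6060 s × 1.12 = 77374.1 Mb
dashcam clip: 16.780 Mbps × 2100 s × 1.12 = 39466.6 Mb
time-lapse clip: 35.000 Mbps × 300 s × 1.12 = 11760.0 Mb
training video: 6.150 Mbps × 720 s × 1.12 = 4959.4 Mb
short film: 21.400 Mbps × 1080 s × 1.12 = 25885.4 Mb
Total: 174995.5 Mb = 21874.4 MB.
= 20.37 GiB.

20.37 GiB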